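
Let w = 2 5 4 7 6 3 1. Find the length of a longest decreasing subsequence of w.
4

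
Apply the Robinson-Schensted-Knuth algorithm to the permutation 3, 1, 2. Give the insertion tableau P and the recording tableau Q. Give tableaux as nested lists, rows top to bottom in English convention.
P = [[1, 2], [3]], Q = [[1, 3], [2]]

Insert each entry of the permutation into P by Schensted row insertion, recording in Q the position of each new cell.

Insert 3: appended to row 1. P = [[3]], Q = [[1]].
Insert 1: 1 bumps 3 from row 1; 3 starts row 2. P = [[1], [3]], Q = [[1], [2]].
Insert 2: appended to row 1. P = [[1, 2], [3]], Q = [[1, 3], [2]].

So P = [[1, 2], [3]], Q = [[1, 3], [2]].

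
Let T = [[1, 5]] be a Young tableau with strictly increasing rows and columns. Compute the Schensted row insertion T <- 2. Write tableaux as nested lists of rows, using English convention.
[[1, 2], [5]]

In row 1, 2 replaces 5 (the leftmost entry greater than 2); 5 is bumped to row 2. 5 starts a new row 2. The new tableau is [[1, 2], [5]].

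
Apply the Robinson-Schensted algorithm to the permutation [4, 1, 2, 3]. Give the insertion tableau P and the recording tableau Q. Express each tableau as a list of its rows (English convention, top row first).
Insert each entry of the permutation into P by Schensted row insertion, recording in Q the position of each new cell.

Insert 4: appended to row 1. P = [[4]], Q = [[1]].
Insert 1: 1 bumps 4 from row 1; 4 starts row 2. P = [[1], [4]], Q = [[1], [2]].
Insert 2: appended to row 1. P = [[1, 2], [4]], Q = [[1, 3], [2]].
Insert 3: appended to row 1. P = [[1, 2, 3], [4]], Q = [[1, 3, 4], [2]].

So P = [[1, 2, 3], [4]], Q = [[1, 3, 4], [2]].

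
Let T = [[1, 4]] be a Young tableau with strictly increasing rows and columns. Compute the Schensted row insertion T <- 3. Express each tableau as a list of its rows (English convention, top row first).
In row 1, 3 replaces 4 (the leftmost entry greater than 3); 4 is bumped to row 2. 4 starts a new row 2. The new tableau is [[1, 3], [4]].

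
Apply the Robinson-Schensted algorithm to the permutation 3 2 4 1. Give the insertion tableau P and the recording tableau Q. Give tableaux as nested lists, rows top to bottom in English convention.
Insert each entry of the permutation into P by Schensted row insertion, recording in Q the position of each new cell.

Insert 3: appended to row 1. P = [[3]].
Insert 2: 2 bumps 3 from row 1; 3 starts row 2. P = [[2], [3]].
Insert 4: appended to row 1. P = [[2, 4], [3]].
Insert 1: 1 bumps 2 from row 1; 2 bumps 3 from row 2; 3 starts row 3. P = [[1, 4], [2], [3]].

So P = [[1, 4], [2], [3]], Q = [[1, 3], [2], [4]].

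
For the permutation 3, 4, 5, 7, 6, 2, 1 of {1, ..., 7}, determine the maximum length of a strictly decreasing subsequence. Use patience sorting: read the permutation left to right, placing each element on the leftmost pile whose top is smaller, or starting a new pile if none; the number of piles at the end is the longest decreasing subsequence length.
3: new pile. tops = [3]
4: onto pile 1 (replacing 3). tops = [4]
5: onto pile 1 (replacing 4). tops = [5]
7: onto pile 1 (replacing 5). tops = [7]
6: new pile. tops = [7, 6]
2: new pile. tops = [7, 6, 2]
1: new pile. tops = [7, 6, 2, 1]

4 piles, so the longest decreasing subsequence has length 4.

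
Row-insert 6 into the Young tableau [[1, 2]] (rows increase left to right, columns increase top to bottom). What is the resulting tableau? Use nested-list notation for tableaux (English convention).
6 is larger than every entry of row 1, so it is appended to row 1. The new tableau is [[1, 2, 6]].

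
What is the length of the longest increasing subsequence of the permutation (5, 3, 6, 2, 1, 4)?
2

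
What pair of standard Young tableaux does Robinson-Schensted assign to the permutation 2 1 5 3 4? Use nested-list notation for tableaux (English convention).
P = [[1, 3, 4], [2, 5]], Q = [[1, 3, 5], [2, 4]]

Insert each entry of the permutation into P by Schensted row insertion, recording in Q the position of each new cell.

Insert 2: appended to row 1. P = [[2]].
Insert 1: 1 bumps 2 from row 1; 2 starts row 2. P = [[1], [2]].
Insert 5: appended to row 1. P = [[1, 5], [2]].
Insert 3: 3 bumps 5 from row 1; 5 appends to row 2. P = [[1, 3], [2, 5]].
Insert 4: appended to row 1. P = [[1, 3, 4], [2, 5]].

So P = [[1, 3, 4], [2, 5]], Q = [[1, 3, 5], [2, 4]].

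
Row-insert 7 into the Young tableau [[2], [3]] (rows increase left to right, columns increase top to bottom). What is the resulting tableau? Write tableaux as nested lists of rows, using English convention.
7 is larger than every entry of row 1, so it is appended to row 1. The new tableau is [[2, 7], [3]].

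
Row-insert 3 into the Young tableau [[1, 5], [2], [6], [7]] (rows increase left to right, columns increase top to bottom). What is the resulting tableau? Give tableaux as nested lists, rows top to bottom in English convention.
[[1, 3], [2, 5], [6], [7]]

In row 1, 3 replaces 5 (the leftmost entry greater than 3); 5 is bumped to row 2. 5 is appended to row 2. The new tableau is [[1, 3], [2, 5], [6], [7]].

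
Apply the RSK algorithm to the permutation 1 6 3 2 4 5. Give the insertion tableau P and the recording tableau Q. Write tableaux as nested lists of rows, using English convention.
P = [[1, 2, 4, 5], [3], [6]], Q = [[1, 2, 5, 6], [3], [4]]

Insert each entry of the permutation into P by Schensted row insertion, recording in Q the position of each new cell.

Insert 1: appended to row 1. P = [[1]].
Insert 6: appended to row 1. P = [[1, 6]].
Insert 3: 3 bumps 6 from row 1; 6 starts row 2. P = [[1, 3], [6]].
Insert 2: 2 bumps 3 from row 1; 3 bumps 6 from row 2; 6 starts row 3. P = [[1, 2], [3], [6]].
Insert 4: appended to row 1. P = [[1, 2, 4], [3], [6]].
Insert 5: appended to row 1. P = [[1, 2, 4, 5], [3], [6]].

So P = [[1, 2, 4, 5], [3], [6]], Q = [[1, 2, 5, 6], [3], [4]].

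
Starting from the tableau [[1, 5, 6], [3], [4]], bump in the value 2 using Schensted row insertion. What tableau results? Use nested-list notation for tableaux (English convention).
[[1, 2, 6], [3, 5], [4]]

In row 1, 2 replaces 5 (the leftmost entry greater than 2); 5 is bumped to row 2. 5 is appended to row 2. The new tableau is [[1, 2, 6], [3, 5], [4]].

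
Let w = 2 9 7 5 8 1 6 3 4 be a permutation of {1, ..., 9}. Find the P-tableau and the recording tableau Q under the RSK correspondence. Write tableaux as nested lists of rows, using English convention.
Insert each entry of the permutation into P by Schensted row insertion, recording in Q the position of each new cell.

Insert 2: appended to row 1. P = [[2]].
Insert 9: appended to row 1. P = [[2, 9]].
Insert 7: 7 bumps 9 from row 1; 9 starts row 2. P = [[2, 7], [9]].
Insert 5: 5 bumps 7 from row 1; 7 bumps 9 from row 2; 9 starts row 3. P = [[2, 5], [7], [9]].
Insert 8: appended to row 1. P = [[2, 5, 8], [7], [9]].
Insert 1: 1 bumps 2 from row 1; 2 bumps 7 from row 2; 7 bumps 9 from row 3; 9 starts row 4. P = [[1, 5, 8], [2], [7], [9]].
Insert 6: 6 bumps 8 from row 1; 8 appends to row 2. P = [[1, 5, 6], [2, 8], [7], [9]].
Insert 3: 3 bumps 5 from row 1; 5 bumps 8 from row 2; 8 appends to row 3. P = [[1, 3, 6], [2, 5], [7, 8], [9]].
Insert 4: 4 bumps 6 from row 1; 6 appends to row 2. P = [[1, 3, 4], [2, 5, 6], [7, 8], [9]].

So P = [[1, 3, 4], [2, 5, 6], [7, 8], [9]], Q = [[1, 2, 5], [3, 7, 9], [4, 8], [6]].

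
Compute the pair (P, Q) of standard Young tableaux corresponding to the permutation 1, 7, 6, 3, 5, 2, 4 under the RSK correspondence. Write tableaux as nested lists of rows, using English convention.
Insert each entry of the permutation into P by Schensted row insertion, recording in Q the position of each new cell.

Insert 1: appended to row 1. P = [[1]], Q = [[1]].
Insert 7: appended to row 1. P = [[1, 7]], Q = [[1, 2]].
Insert 6: 6 bumps 7 from row 1; 7 starts row 2. P = [[1, 6], [7]], Q = [[1, 2], [3]].
Insert 3: 3 bumps 6 from row 1; 6 bumps 7 from row 2; 7 starts row 3. P = [[1, 3], [6], [7]], Q = [[1, 2], [3], [4]].
Insert 5: appended to row 1. P = [[1, 3, 5], [6], [7]], Q = [[1, 2, 5], [3], [4]].
Insert 2: 2 bumps 3 from row 1; 3 bumps 6 from row 2; 6 bumps 7 from row 3; 7 starts row 4. P = [[1, 2, 5], [3], [6], [7]], Q = [[1, 2, 5], [3], [4], [6]].
Insert 4: 4 bumps 5 from row 1; 5 appends to row 2. P = [[1, 2, 4], [3, 5], [6], [7]], Q = [[1, 2, 5], [3, 7], [4], [6]].

So P = [[1, 2, 4], [3, 5], [6], [7]], Q = [[1, 2, 5], [3, 7], [4], [6]].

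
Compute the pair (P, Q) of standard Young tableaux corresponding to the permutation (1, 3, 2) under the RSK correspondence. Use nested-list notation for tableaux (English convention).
P = [[1, 2], [3]], Q = [[1, 2], [3]]

Insert each entry of the permutation into P by Schensted row insertion, recording in Q the position of each new cell.

After inserting 1: P = [[1]].
After inserting 3: P = [[1, 3]].
After inserting 2: P = [[1, 2], [3]].

So P = [[1, 2], [3]], Q = [[1, 2], [3]].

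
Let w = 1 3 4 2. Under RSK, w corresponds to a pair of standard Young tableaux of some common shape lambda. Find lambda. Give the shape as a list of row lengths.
Row-insert each entry into an empty tableau.

After inserting 1: P = [[1]].
After inserting 3: P = [[1, 3]].
After inserting 4: P = [[1, 3, 4]].
After inserting 2: P = [[1, 2, 4], [3]].

The final insertion tableau P = [[1, 2, 4], [3]] has shape [3, 1].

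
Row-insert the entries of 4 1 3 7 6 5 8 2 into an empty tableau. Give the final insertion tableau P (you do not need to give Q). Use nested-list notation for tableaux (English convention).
Insert 4: appended to row 1. P = [[4]].
Insert 1: 1 bumps 4 from row 1; 4 starts row 2. P = [[1], [4]].
Insert 3: appended to row 1. P = [[1, 3], [4]].
Insert 7: appended to row 1. P = [[1, 3, 7], [4]].
Insert 6: 6 bumps 7 from row 1; 7 appends to row 2. P = [[1, 3, 6], [4, 7]].
Insert 5: 5 bumps 6 from row 1; 6 bumps 7 from row 2; 7 starts row 3. P = [[1, 3, 5], [4, 6], [7]].
Insert 8: appended to row 1. P = [[1, 3, 5, 8], [4, 6], [7]].
Insert 2: 2 bumps 3 from row 1; 3 bumps 4 from row 2; 4 bumps 7 from row 3; 7 starts row 4. P = [[1, 2, 5, 8], [3, 6], [4], [7]].

So P = [[1, 2, 5, 8], [3, 6], [4], [7]].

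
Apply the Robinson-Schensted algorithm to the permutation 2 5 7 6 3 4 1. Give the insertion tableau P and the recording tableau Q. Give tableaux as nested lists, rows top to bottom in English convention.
P = [[1, 3, 4], [2, 6], [5], [7]], Q = [[1, 2, 3], [4, 6], [5], [7]]

Insert each entry of the permutation into P by Schensted row insertion, recording in Q the position of each new cell.

Insert 2: appended to row 1. P = [[2]], Q = [[1]].
Insert 5: appended to row 1. P = [[2, 5]], Q = [[1, 2]].
Insert 7: appended to row 1. P = [[2, 5, 7]], Q = [[1, 2, 3]].
Insert 6: 6 bumps 7 from row 1; 7 starts row 2. P = [[2, 5, 6], [7]], Q = [[1, 2, 3], [4]].
Insert 3: 3 bumps 5 from row 1; 5 bumps 7 from row 2; 7 starts row 3. P = [[2, 3, 6], [5], [7]], Q = [[1, 2, 3], [4], [5]].
Insert 4: 4 bumps 6 from row 1; 6 appends to row 2. P = [[2, 3, 4], [5, 6], [7]], Q = [[1, 2, 3], [4, 6], [5]].
Insert 1: 1 bumps 2 from row 1; 2 bumps 5 from row 2; 5 bumps 7 from row 3; 7 starts row 4. P = [[1, 3, 4], [2, 6], [5], [7]], Q = [[1, 2, 3], [4, 6], [5], [7]].

So P = [[1, 3, 4], [2, 6], [5], [7]], Q = [[1, 2, 3], [4, 6], [5], [7]].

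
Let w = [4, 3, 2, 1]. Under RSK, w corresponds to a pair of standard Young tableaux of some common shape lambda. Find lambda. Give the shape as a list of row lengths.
[1, 1, 1, 1]

Row-insert each entry into an empty tableau.

After inserting 4: P = [[4]].
After inserting 3: P = [[3], [4]].
After inserting 2: P = [[2], [3], [4]].
After inserting 1: P = [[1], [2], [3], [4]].

The final insertion tableau P = [[1], [2], [3], [4]] has shape [1, 1, 1, 1].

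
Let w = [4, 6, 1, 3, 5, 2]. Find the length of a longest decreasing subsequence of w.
3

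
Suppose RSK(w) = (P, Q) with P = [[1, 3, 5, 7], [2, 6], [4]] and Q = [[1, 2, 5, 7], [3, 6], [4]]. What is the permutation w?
Reverse the RSK construction: for i from n down to 1, find the cell of Q containing i, remove the entry at that cell from P, and reverse-bump it up through P; the value ejected from row 1 is w(i).

Step i=7: Q has 7 at row 1, column 4; remove that cell from P, ejecting 7. So w(7) = 7. P is now [[1, 3, 5], [2, 6], [4]].
Step i=6: Q has 6 at row 2, column 2; remove 6 from row 2 of P and reverse-bump: 6 enters row 1 and ejects 5. So w(6) = 5. P is now [[1, 3, 6], [2], [4]].
Step i=5: Q has 5 at row 1, column 3; remove that cell from P, ejecting 6. So w(5) = 6. P is now [[1, 3], [2], [4]].
Step i=4: Q has 4 at row 3, column 1; remove 4 from row 3 of P and reverse-bump: 4 enters row 2 and ejects 2; 2 enters row 1 and ejects 1. So w(4) = 1. P is now [[2, 3], [4]].
Step i=3: Q has 3 at row 2, column 1; remove 4 from row 2 of P and reverse-bump: 4 enters row 1 and ejects 3. So w(3) = 3. P is now [[2, 4]].
Step i=2: Q has 2 at row 1, column 2; remove that cell from P, ejecting 4. So w(2) = 4. P is now [[2]].
Step i=1: Q has 1 at row 1, column 1; remove that cell from P, ejecting 2. So w(1) = 2. P is now [].

So w = 2 4 3 1 6 5 7.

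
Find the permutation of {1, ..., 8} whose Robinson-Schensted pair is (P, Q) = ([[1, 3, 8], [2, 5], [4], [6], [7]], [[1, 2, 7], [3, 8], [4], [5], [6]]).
Reverse the RSK construction: for i from n down to 1, find the cell of Q containing i, remove the entry at that cell from P, and reverse-bump it up through P; the value ejected from row 1 is w(i).

Step i=8: Q has 8 at row 2, column 2; remove 5 from row 2 of P and reverse-bump: 5 enters row 1 and ejects 3. So w(8) = 3. P is now [[1, 5, 8], [2], [4], [6], [7]].
Step i=7: Q has 7 at row 1, column 3; remove that cell from P, ejecting 8. So w(7) = 8. P is now [[1, 5], [2], [4], [6], [7]].
Step i=6: Q has 6 at row 5, column 1; remove 7 from row 5 of P and reverse-bump: 7 enters row 4 and ejects 6; 6 enters row 3 and ejects 4; 4 enters row 2 and ejects 2; 2 enters row 1 and ejects 1. So w(6) = 1. P is now [[2, 5], [4], [6], [7]].
Step i=5: Q has 5 at row 4, column 1; remove 7 from row 4 of P and reverse-bump: 7 enters row 3 and ejects 6; 6 enters row 2 and ejects 4; 4 enters row 1 and ejects 2. So w(5) = 2. P is now [[4, 5], [6], [7]].
Step i=4: Q has 4 at row 3, column 1; remove 7 from row 3 of P and reverse-bump: 7 enters row 2 and ejects 6; 6 enters row 1 and ejects 5. So w(4) = 5. P is now [[4, 6], [7]].
Step i=3: Q has 3 at row 2, column 1; remove 7 from row 2 of P and reverse-bump: 7 enters row 1 and ejects 6. So w(3) = 6. P is now [[4, 7]].
Step i=2: Q has 2 at row 1, column 2; remove that cell from P, ejecting 7. So w(2) = 7. P is now [[4]].
Step i=1: Q has 1 at row 1, column 1; remove that cell from P, ejecting 4. So w(1) = 4. P is now [].

So w = 4 7 6 5 2 1 8 3.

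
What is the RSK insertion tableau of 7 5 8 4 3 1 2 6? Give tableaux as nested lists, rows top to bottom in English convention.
P = [[1, 2, 6], [3, 8], [4], [5], [7]]

Insert 7: appended to row 1. P = [[7]].
Insert 5: 5 bumps 7 from row 1; 7 starts row 2. P = [[5], [7]].
Insert 8: appended to row 1. P = [[5, 8], [7]].
Insert 4: 4 bumps 5 from row 1; 5 bumps 7 from row 2; 7 starts row 3. P = [[4, 8], [5], [7]].
Insert 3: 3 bumps 4 from row 1; 4 bumps 5 from row 2; 5 bumps 7 from row 3; 7 starts row 4. P = [[3, 8], [4], [5], [7]].
Insert 1: 1 bumps 3 from row 1; 3 bumps 4 from row 2; 4 bumps 5 from row 3; 5 bumps 7 from row 4; 7 starts row 5. P = [[1, 8], [3], [4], [5], [7]].
Insert 2: 2 bumps 8 from row 1; 8 appends to row 2. P = [[1, 2], [3, 8], [4], [5], [7]].
Insert 6: appended to row 1. P = [[1, 2, 6], [3, 8], [4], [5], [7]].

So P = [[1, 2, 6], [3, 8], [4], [5], [7]].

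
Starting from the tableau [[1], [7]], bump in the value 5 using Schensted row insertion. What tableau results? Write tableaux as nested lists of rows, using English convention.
5 is larger than every entry of row 1, so it is appended to row 1. The new tableau is [[1, 5], [7]].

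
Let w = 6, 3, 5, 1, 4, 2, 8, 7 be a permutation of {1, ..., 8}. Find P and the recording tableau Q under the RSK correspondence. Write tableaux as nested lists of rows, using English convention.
P = [[1, 2, 7], [3, 4, 8], [5], [6]], Q = [[1, 3, 7], [2, 5, 8], [4], [6]]

Insert each entry of the permutation into P by Schensted row insertion, recording in Q the position of each new cell.

Insert 6: appended to row 1. P = [[6]].
Insert 3: 3 bumps 6 from row 1; 6 starts row 2. P = [[3], [6]].
Insert 5: appended to row 1. P = [[3, 5], [6]].
Insert 1: 1 bumps 3 from row 1; 3 bumps 6 from row 2; 6 starts row 3. P = [[1, 5], [3], [6]].
Insert 4: 4 bumps 5 from row 1; 5 appends to row 2. P = [[1, 4], [3, 5], [6]].
Insert 2: 2 bumps 4 from row 1; 4 bumps 5 from row 2; 5 bumps 6 from row 3; 6 starts row 4. P = [[1, 2], [3, 4], [5], [6]].
Insert 8: appended to row 1. P = [[1, 2, 8], [3, 4], [5], [6]].
Insert 7: 7 bumps 8 from row 1; 8 appends to row 2. P = [[1, 2, 7], [3, 4, 8], [5], [6]].

So P = [[1, 2, 7], [3, 4, 8], [5], [6]], Q = [[1, 3, 7], [2, 5, 8], [4], [6]].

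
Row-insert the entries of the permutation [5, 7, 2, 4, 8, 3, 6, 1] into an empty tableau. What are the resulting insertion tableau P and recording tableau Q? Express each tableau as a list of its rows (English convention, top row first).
P = [[1, 3, 6], [2, 7, 8], [4], [5]], Q = [[1, 2, 5], [3, 4, 7], [6], [8]]

Insert each entry of the permutation into P by Schensted row insertion, recording in Q the position of each new cell.

Insert 5: appended to row 1. P = [[5]], Q = [[1]].
Insert 7: appended to row 1. P = [[5, 7]], Q = [[1, 2]].
Insert 2: 2 bumps 5 from row 1; 5 starts row 2. P = [[2, 7], [5]], Q = [[1, 2], [3]].
Insert 4: 4 bumps 7 from row 1; 7 appends to row 2. P = [[2, 4], [5, 7]], Q = [[1, 2], [3, 4]].
Insert 8: appended to row 1. P = [[2, 4, 8], [5, 7]], Q = [[1, 2, 5], [3, 4]].
Insert 3: 3 bumps 4 from row 1; 4 bumps 5 from row 2; 5 starts row 3. P = [[2, 3, 8], [4, 7], [5]], Q = [[1, 2, 5], [3, 4], [6]].
Insert 6: 6 bumps 8 from row 1; 8 appends to row 2. P = [[2, 3, 6], [4, 7, 8], [5]], Q = [[1, 2, 5], [3, 4, 7], [6]].
Insert 1: 1 bumps 2 from row 1; 2 bumps 4 from row 2; 4 bumps 5 from row 3; 5 starts row 4. P = [[1, 3, 6], [2, 7, 8], [4], [5]], Q = [[1, 2, 5], [3, 4, 7], [6], [8]].

So P = [[1, 3, 6], [2, 7, 8], [4], [5]], Q = [[1, 2, 5], [3, 4, 7], [6], [8]].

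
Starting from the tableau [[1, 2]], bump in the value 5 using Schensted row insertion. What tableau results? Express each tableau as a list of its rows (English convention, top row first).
5 is larger than every entry of row 1, so it is appended to row 1. The new tableau is [[1, 2, 5]].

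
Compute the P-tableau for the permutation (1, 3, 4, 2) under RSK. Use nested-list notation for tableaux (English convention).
P = [[1, 2, 4], [3]]

Insert 1: appended to row 1. P = [[1]].
Insert 3: appended to row 1. P = [[1, 3]].
Insert 4: appended to row 1. P = [[1, 3, 4]].
Insert 2: 2 bumps 3 from row 1; 3 starts row 2. P = [[1, 2, 4], [3]].

So P = [[1, 2, 4], [3]].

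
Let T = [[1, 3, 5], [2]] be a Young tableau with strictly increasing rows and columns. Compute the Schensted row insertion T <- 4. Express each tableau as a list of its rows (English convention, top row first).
[[1, 3, 4], [2, 5]]

In row 1, 4 replaces 5 (the leftmost entry greater than 4); 5 is bumped to row 2. 5 is appended to row 2. The new tableau is [[1, 3, 4], [2, 5]].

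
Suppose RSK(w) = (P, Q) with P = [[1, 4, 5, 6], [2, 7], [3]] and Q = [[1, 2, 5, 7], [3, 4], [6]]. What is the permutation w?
3 7 2 4 5 1 6

Reverse RSK: for i = n, n-1, ..., 1, locate i in Q, remove the corresponding corner cell from P, and reverse-bump its entry up through P; the value ejected from row 1 is w(i).

So w = 3 7 2 4 5 1 6.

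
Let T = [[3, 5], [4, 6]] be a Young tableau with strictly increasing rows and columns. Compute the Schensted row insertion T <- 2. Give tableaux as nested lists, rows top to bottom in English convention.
[[2, 5], [3, 6], [4]]

In row 1, 2 replaces 3 (the leftmost entry greater than 2); 3 is bumped to row 2. In row 2, 3 replaces 4 (the leftmost entry greater than 3); 4 is bumped to row 3. 4 starts a new row 3. The new tableau is [[2, 5], [3, 6], [4]].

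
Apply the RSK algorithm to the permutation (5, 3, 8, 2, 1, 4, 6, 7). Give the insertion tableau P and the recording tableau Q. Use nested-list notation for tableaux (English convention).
P = [[1, 4, 6, 7], [2, 8], [3], [5]], Q = [[1, 3, 7, 8], [2, 6], [4], [5]]

Insert each entry of the permutation into P by Schensted row insertion, recording in Q the position of each new cell.

Insert 5: appended to row 1. P = [[5]].
Insert 3: 3 bumps 5 from row 1; 5 starts row 2. P = [[3], [5]].
Insert 8: appended to row 1. P = [[3, 8], [5]].
Insert 2: 2 bumps 3 from row 1; 3 bumps 5 from row 2; 5 starts row 3. P = [[2, 8], [3], [5]].
Insert 1: 1 bumps 2 from row 1; 2 bumps 3 from row 2; 3 bumps 5 from row 3; 5 starts row 4. P = [[1, 8], [2], [3], [5]].
Insert 4: 4 bumps 8 from row 1; 8 appends to row 2. P = [[1, 4], [2, 8], [3], [5]].
Insert 6: appended to row 1. P = [[1, 4, 6], [2, 8], [3], [5]].
Insert 7: appended to row 1. P = [[1, 4, 6, 7], [2, 8], [3], [5]].

So P = [[1, 4, 6, 7], [2, 8], [3], [5]], Q = [[1, 3, 7, 8], [2, 6], [4], [5]].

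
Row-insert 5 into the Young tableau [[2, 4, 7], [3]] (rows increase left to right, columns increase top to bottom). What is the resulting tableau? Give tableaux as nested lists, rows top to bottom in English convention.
In row 1, 5 replaces 7 (the leftmost entry greater than 5); 7 is bumped to row 2. 7 is appended to row 2. The new tableau is [[2, 4, 5], [3, 7]].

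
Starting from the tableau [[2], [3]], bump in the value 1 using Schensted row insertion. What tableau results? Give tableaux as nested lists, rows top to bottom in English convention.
In row 1, 1 replaces 2 (the leftmost entry greater than 1); 2 is bumped to row 2. In row 2, 2 replaces 3 (the leftmost entry greater than 2); 3 is bumped to row 3. 3 starts a new row 3. The new tableau is [[1], [2], [3]].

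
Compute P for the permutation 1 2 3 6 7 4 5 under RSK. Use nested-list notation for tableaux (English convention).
Insert 1: appended to row 1. P = [[1]].
Insert 2: appended to row 1. P = [[1, 2]].
Insert 3: appended to row 1. P = [[1, 2, 3]].
Insert 6: appended to row 1. P = [[1, 2, 3, 6]].
Insert 7: appended to row 1. P = [[1, 2, 3, 6, 7]].
Insert 4: 4 bumps 6 from row 1; 6 starts row 2. P = [[1, 2, 3, 4, 7], [6]].
Insert 5: 5 bumps 7 from row 1; 7 appends to row 2. P = [[1, 2, 3, 4, 5], [6, 7]].

So P = [[1, 2, 3, 4, 5], [6, 7]].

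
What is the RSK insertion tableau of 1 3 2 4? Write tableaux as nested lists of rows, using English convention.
After inserting 1: P = [[1]].
After inserting 3: P = [[1, 3]].
After inserting 2: P = [[1, 2], [3]].
After inserting 4: P = [[1, 2, 4], [3]].

So P = [[1, 2, 4], [3]].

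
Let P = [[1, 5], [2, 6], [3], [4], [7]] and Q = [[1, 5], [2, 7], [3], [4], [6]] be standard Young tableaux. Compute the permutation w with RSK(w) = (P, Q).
7 4 3 2 6 1 5

Reverse the RSK construction: for i from n down to 1, find the cell of Q containing i, remove the entry at that cell from P, and reverse-bump it up through P; the value ejected from row 1 is w(i).

Step i=7: Q has 7 at row 2, column 2; remove 6 from row 2 of P and reverse-bump: 6 enters row 1 and ejects 5. So w(7) = 5. P is now [[1, 6], [2], [3], [4], [7]].
Step i=6: Q has 6 at row 5, column 1; remove 7 from row 5 of P and reverse-bump: 7 enters row 4 and ejects 4; 4 enters row 3 and ejects 3; 3 enters row 2 and ejects 2; 2 enters row 1 and ejects 1. So w(6) = 1. P is now [[2, 6], [3], [4], [7]].
Step i=5: Q has 5 at row 1, column 2; remove that cell from P, ejecting 6. So w(5) = 6. P is now [[2], [3], [4], [7]].
Step i=4: Q has 4 at row 4, column 1; remove 7 from row 4 of P and reverse-bump: 7 enters row 3 and ejects 4; 4 enters row 2 and ejects 3; 3 enters row 1 and ejects 2. So w(4) = 2. P is now [[3], [4], [7]].
Step i=3: Q has 3 at row 3, column 1; remove 7 from row 3 of P and reverse-bump: 7 enters row 2 and ejects 4; 4 enters row 1 and ejects 3. So w(3) = 3. P is now [[4], [7]].
Step i=2: Q has 2 at row 2, column 1; remove 7 from row 2 of P and reverse-bump: 7 enters row 1 and ejects 4. So w(2) = 4. P is now [[7]].
Step i=1: Q has 1 at row 1, column 1; remove that cell from P, ejecting 7. So w(1) = 7. P is now [].

So w = 7 4 3 2 6 1 5.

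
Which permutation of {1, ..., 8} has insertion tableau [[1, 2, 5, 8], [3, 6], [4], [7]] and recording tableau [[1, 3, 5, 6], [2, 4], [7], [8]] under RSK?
4 1 7 3 6 8 5 2

Reverse RSK: for i = n, n-1, ..., 1, locate i in Q, remove the corresponding corner cell from P, and reverse-bump its entry up through P; the value ejected from row 1 is w(i).

So w = 4 1 7 3 6 8 5 2.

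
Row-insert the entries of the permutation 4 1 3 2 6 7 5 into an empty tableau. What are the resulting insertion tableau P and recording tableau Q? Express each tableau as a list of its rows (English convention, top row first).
Insert each entry of the permutation into P by Schensted row insertion, recording in Q the position of each new cell.

Insert 4: appended to row 1. P = [[4]].
Insert 1: 1 bumps 4 from row 1; 4 starts row 2. P = [[1], [4]].
Insert 3: appended to row 1. P = [[1, 3], [4]].
Insert 2: 2 bumps 3 from row 1; 3 bumps 4 from row 2; 4 starts row 3. P = [[1, 2], [3], [4]].
Insert 6: appended to row 1. P = [[1, 2, 6], [3], [4]].
Insert 7: appended to row 1. P = [[1, 2, 6, 7], [3], [4]].
Insert 5: 5 bumps 6 from row 1; 6 appends to row 2. P = [[1, 2, 5, 7], [3, 6], [4]].

So P = [[1, 2, 5, 7], [3, 6], [4]], Q = [[1, 3, 5, 6], [2, 7], [4]].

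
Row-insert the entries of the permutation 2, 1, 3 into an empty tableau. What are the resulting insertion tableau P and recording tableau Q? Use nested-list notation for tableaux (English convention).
P = [[1, 3], [2]], Q = [[1, 3], [2]]

Insert each entry of the permutation into P by Schensted row insertion, recording in Q the position of each new cell.

After inserting 2: P = [[2]].
After inserting 1: P = [[1], [2]].
After inserting 3: P = [[1, 3], [2]].

So P = [[1, 3], [2]], Q = [[1, 3], [2]].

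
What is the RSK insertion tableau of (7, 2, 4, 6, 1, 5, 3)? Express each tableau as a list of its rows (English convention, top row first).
P = [[1, 3, 5], [2, 4], [6], [7]]

Insert 7: appended to row 1. P = [[7]].
Insert 2: 2 bumps 7 from row 1; 7 starts row 2. P = [[2], [7]].
Insert 4: appended to row 1. P = [[2, 4], [7]].
Insert 6: appended to row 1. P = [[2, 4, 6], [7]].
Insert 1: 1 bumps 2 from row 1; 2 bumps 7 from row 2; 7 starts row 3. P = [[1, 4, 6], [2], [7]].
Insert 5: 5 bumps 6 from row 1; 6 appends to row 2. P = [[1, 4, 5], [2, 6], [7]].
Insert 3: 3 bumps 4 from row 1; 4 bumps 6 from row 2; 6 bumps 7 from row 3; 7 starts row 4. P = [[1, 3, 5], [2, 4], [6], [7]].

So P = [[1, 3, 5], [2, 4], [6], [7]].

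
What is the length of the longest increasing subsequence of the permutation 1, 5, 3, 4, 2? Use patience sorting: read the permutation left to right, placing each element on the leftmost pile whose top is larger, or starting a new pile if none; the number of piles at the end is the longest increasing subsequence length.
1: new pile. tops = [1]
5: new pile. tops = [1, 5]
3: onto pile 2 (replacing 5). tops = [1, 3]
4: new pile. tops = [1, 3, 4]
2: onto pile 2 (replacing 3). tops = [1, 2, 4]

3 piles, so the longest increasing subsequence has length 3.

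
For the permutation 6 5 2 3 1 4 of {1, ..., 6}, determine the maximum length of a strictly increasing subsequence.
3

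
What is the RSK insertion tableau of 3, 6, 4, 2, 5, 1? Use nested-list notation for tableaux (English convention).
Insert 3: appended to row 1. P = [[3]].
Insert 6: appended to row 1. P = [[3, 6]].
Insert 4: 4 bumps 6 from row 1; 6 starts row 2. P = [[3, 4], [6]].
Insert 2: 2 bumps 3 from row 1; 3 bumps 6 from row 2; 6 starts row 3. P = [[2, 4], [3], [6]].
Insert 5: appended to row 1. P = [[2, 4, 5], [3], [6]].
Insert 1: 1 bumps 2 from row 1; 2 bumps 3 from row 2; 3 bumps 6 from row 3; 6 starts row 4. P = [[1, 4, 5], [2], [3], [6]].

So P = [[1, 4, 5], [2], [3], [6]].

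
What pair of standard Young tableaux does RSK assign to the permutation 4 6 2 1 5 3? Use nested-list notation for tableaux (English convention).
Insert each entry of the permutation into P by Schensted row insertion, recording in Q the position of each new cell.

Insert 4: appended to row 1. P = [[4]].
Insert 6: appended to row 1. P = [[4, 6]].
Insert 2: 2 bumps 4 from row 1; 4 starts row 2. P = [[2, 6], [4]].
Insert 1: 1 bumps 2 from row 1; 2 bumps 4 from row 2; 4 starts row 3. P = [[1, 6], [2], [4]].
Insert 5: 5 bumps 6 from row 1; 6 appends to row 2. P = [[1, 5], [2, 6], [4]].
Insert 3: 3 bumps 5 from row 1; 5 bumps 6 from row 2; 6 appends to row 3. P = [[1, 3], [2, 5], [4, 6]].

So P = [[1, 3], [2, 5], [4, 6]], Q = [[1, 2], [3, 5], [4, 6]].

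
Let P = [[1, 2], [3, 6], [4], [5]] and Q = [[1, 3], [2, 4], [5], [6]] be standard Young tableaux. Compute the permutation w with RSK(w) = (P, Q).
5 1 6 4 3 2

Reverse the RSK construction: for i from n down to 1, find the cell of Q containing i, remove the entry at that cell from P, and reverse-bump it up through P; the value ejected from row 1 is w(i).

Step i=6: Q has 6 at row 4, column 1; remove 5 from row 4 of P and reverse-bump: 5 enters row 3 and ejects 4; 4 enters row 2 and ejects 3; 3 enters row 1 and ejects 2. So w(6) = 2. P is now [[1, 3], [4, 6], [5]].
Step i=5: Q has 5 at row 3, column 1; remove 5 from row 3 of P and reverse-bump: 5 enters row 2 and ejects 4; 4 enters row 1 and ejects 3. So w(5) = 3. P is now [[1, 4], [5, 6]].
Step i=4: Q has 4 at row 2, column 2; remove 6 from row 2 of P and reverse-bump: 6 enters row 1 and ejects 4. So w(4) = 4. P is now [[1, 6], [5]].
Step i=3: Q has 3 at row 1, column 2; remove that cell from P, ejecting 6. So w(3) = 6. P is now [[1], [5]].
Step i=2: Q has 2 at row 2, column 1; remove 5 from row 2 of P and reverse-bump: 5 enters row 1 and ejects 1. So w(2) = 1. P is now [[5]].
Step i=1: Q has 1 at row 1, column 1; remove that cell from P, ejecting 5. So w(1) = 5. P is now [].

So w = 5 1 6 4 3 2.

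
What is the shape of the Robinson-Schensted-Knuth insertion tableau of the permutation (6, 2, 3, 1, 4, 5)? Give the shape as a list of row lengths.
Row-insert each entry into an empty tableau.

After inserting 6: P = [[6]].
After inserting 2: P = [[2], [6]].
After inserting 3: P = [[2, 3], [6]].
After inserting 1: P = [[1, 3], [2], [6]].
After inserting 4: P = [[1, 3, 4], [2], [6]].
After inserting 5: P = [[1, 3, 4, 5], [2], [6]].

The final insertion tableau P = [[1, 3, 4, 5], [2], [6]] has shape [4, 1, 1].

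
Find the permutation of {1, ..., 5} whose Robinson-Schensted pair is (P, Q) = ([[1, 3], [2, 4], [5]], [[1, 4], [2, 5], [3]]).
5 2 1 4 3

Reverse the RSK construction: for i from n down to 1, find the cell of Q containing i, remove the entry at that cell from P, and reverse-bump it up through P; the value ejected from row 1 is w(i).

Step i=5: Q has 5 at row 2, column 2; remove 4 from row 2 of P and reverse-bump: 4 enters row 1 and ejects 3. So w(5) = 3. P is now [[1, 4], [2], [5]].
Step i=4: Q has 4 at row 1, column 2; remove that cell from P, ejecting 4. So w(4) = 4. P is now [[1], [2], [5]].
Step i=3: Q has 3 at row 3, column 1; remove 5 from row 3 of P and reverse-bump: 5 enters row 2 and ejects 2; 2 enters row 1 and ejects 1. So w(3) = 1. P is now [[2], [5]].
Step i=2: Q has 2 at row 2, column 1; remove 5 from row 2 of P and reverse-bump: 5 enters row 1 and ejects 2. So w(2) = 2. P is now [[5]].
Step i=1: Q has 1 at row 1, column 1; remove that cell from P, ejecting 5. So w(1) = 5. P is now [].

So w = 5 2 1 4 3.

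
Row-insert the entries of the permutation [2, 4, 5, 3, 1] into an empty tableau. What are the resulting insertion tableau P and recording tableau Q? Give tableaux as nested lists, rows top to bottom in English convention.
P = [[1, 3, 5], [2], [4]], Q = [[1, 2, 3], [4], [5]]

Insert each entry of the permutation into P by Schensted row insertion, recording in Q the position of each new cell.

Insert 2: appended to row 1. P = [[2]].
Insert 4: appended to row 1. P = [[2, 4]].
Insert 5: appended to row 1. P = [[2, 4, 5]].
Insert 3: 3 bumps 4 from row 1; 4 starts row 2. P = [[2, 3, 5], [4]].
Insert 1: 1 bumps 2 from row 1; 2 bumps 4 from row 2; 4 starts row 3. P = [[1, 3, 5], [2], [4]].

So P = [[1, 3, 5], [2], [4]], Q = [[1, 2, 3], [4], [5]].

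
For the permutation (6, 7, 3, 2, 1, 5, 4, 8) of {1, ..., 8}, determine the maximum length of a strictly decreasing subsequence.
4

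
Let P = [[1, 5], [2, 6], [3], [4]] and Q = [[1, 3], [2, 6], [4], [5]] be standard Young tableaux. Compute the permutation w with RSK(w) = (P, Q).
4 3 6 2 1 5

Reverse the RSK construction: for i from n down to 1, find the cell of Q containing i, remove the entry at that cell from P, and reverse-bump it up through P; the value ejected from row 1 is w(i).

Step i=6: Q has 6 at row 2, column 2; remove 6 from row 2 of P and reverse-bump: 6 enters row 1 and ejects 5. So w(6) = 5. P is now [[1, 6], [2], [3], [4]].
Step i=5: Q has 5 at row 4, column 1; remove 4 from row 4 of P and reverse-bump: 4 enters row 3 and ejects 3; 3 enters row 2 and ejects 2; 2 enters row 1 and ejects 1. So w(5) = 1. P is now [[2, 6], [3], [4]].
Step i=4: Q has 4 at row 3, column 1; remove 4 from row 3 of P and reverse-bump: 4 enters row 2 and ejects 3; 3 enters row 1 and ejects 2. So w(4) = 2. P is now [[3, 6], [4]].
Step i=3: Q has 3 at row 1, column 2; remove that cell from P, ejecting 6. So w(3) = 6. P is now [[3], [4]].
Step i=2: Q has 2 at row 2, column 1; remove 4 from row 2 of P and reverse-bump: 4 enters row 1 and ejects 3. So w(2) = 3. P is now [[4]].
Step i=1: Q has 1 at row 1, column 1; remove that cell from P, ejecting 4. So w(1) = 4. P is now [].

So w = 4 3 6 2 1 5.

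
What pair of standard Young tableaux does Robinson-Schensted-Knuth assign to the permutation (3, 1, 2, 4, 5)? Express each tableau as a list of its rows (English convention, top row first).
Insert each entry of the permutation into P by Schensted row insertion, recording in Q the position of each new cell.

After inserting 3: P = [[3]].
After inserting 1: P = [[1], [3]].
After inserting 2: P = [[1, 2], [3]].
After inserting 4: P = [[1, 2, 4], [3]].
After inserting 5: P = [[1, 2, 4, 5], [3]].

So P = [[1, 2, 4, 5], [3]], Q = [[1, 3, 4, 5], [2]].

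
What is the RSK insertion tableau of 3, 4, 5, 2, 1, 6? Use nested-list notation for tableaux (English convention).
P = [[1, 4, 5, 6], [2], [3]]

Insert 3: appended to row 1. P = [[3]].
Insert 4: appended to row 1. P = [[3, 4]].
Insert 5: appended to row 1. P = [[3, 4, 5]].
Insert 2: 2 bumps 3 from row 1; 3 starts row 2. P = [[2, 4, 5], [3]].
Insert 1: 1 bumps 2 from row 1; 2 bumps 3 from row 2; 3 starts row 3. P = [[1, 4, 5], [2], [3]].
Insert 6: appended to row 1. P = [[1, 4, 5, 6], [2], [3]].

So P = [[1, 4, 5, 6], [2], [3]].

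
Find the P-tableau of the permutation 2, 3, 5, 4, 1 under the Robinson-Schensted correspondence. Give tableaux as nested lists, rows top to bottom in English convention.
P = [[1, 3, 4], [2], [5]]

Insert 2: appended to row 1. P = [[2]].
Insert 3: appended to row 1. P = [[2, 3]].
Insert 5: appended to row 1. P = [[2, 3, 5]].
Insert 4: 4 bumps 5 from row 1; 5 starts row 2. P = [[2, 3, 4], [5]].
Insert 1: 1 bumps 2 from row 1; 2 bumps 5 from row 2; 5 starts row 3. P = [[1, 3, 4], [2], [5]].

So P = [[1, 3, 4], [2], [5]].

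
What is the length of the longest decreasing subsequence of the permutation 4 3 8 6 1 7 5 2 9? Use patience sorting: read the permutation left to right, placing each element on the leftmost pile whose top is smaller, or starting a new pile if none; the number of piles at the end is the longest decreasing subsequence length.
4

4: new pile. tops = [4]
3: new pile. tops = [4, 3]
8: onto pile 1 (replacing 4). tops = [8, 3]
6: onto pile 2 (replacing 3). tops = [8, 6]
1: new pile. tops = [8, 6, 1]
7: onto pile 2 (replacing 6). tops = [8, 7, 1]
5: onto pile 3 (replacing 1). tops = [8, 7, 5]
2: new pile. tops = [8, 7, 5, 2]
9: onto pile 1 (replacing 8). tops = [9, 7, 5, 2]

4 piles, so the longest decreasing subsequence has length 4.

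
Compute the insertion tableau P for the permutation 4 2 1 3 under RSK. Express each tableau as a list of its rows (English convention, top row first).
P = [[1, 3], [2], [4]]

Insert 4: appended to row 1. P = [[4]].
Insert 2: 2 bumps 4 from row 1; 4 starts row 2. P = [[2], [4]].
Insert 1: 1 bumps 2 from row 1; 2 bumps 4 from row 2; 4 starts row 3. P = [[1], [2], [4]].
Insert 3: appended to row 1. P = [[1, 3], [2], [4]].

So P = [[1, 3], [2], [4]].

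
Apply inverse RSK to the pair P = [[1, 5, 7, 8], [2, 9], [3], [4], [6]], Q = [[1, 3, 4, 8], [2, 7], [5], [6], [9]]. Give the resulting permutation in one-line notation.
Reverse RSK: for i = n, n-1, ..., 1, locate i in Q, remove the corresponding corner cell from P, and reverse-bump its entry up through P; the value ejected from row 1 is w(i).

So w = 6 4 5 9 3 2 7 8 1.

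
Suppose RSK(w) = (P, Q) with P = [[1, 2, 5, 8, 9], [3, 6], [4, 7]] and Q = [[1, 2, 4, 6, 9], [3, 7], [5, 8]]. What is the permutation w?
1 4 3 7 2 8 6 5 9

Reverse the RSK construction: for i from n down to 1, find the cell of Q containing i, remove the entry at that cell from P, and reverse-bump it up through P; the value ejected from row 1 is w(i).

Step i=9: Q has 9 at row 1, column 5; remove that cell from P, ejecting 9. So w(9) = 9. P is now [[1, 2, 5, 8], [3, 6], [4, 7]].
Step i=8: Q has 8 at row 3, column 2; remove 7 from row 3 of P and reverse-bump: 7 enters row 2 and ejects 6; 6 enters row 1 and ejects 5. So w(8) = 5. P is now [[1, 2, 6, 8], [3, 7], [4]].
Step i=7: Q has 7 at row 2, column 2; remove 7 from row 2 of P and reverse-bump: 7 enters row 1 and ejects 6. So w(7) = 6. P is now [[1, 2, 7, 8], [3], [4]].
Step i=6: Q has 6 at row 1, column 4; remove that cell from P, ejecting 8. So w(6) = 8. P is now [[1, 2, 7], [3], [4]].
Step i=5: Q has 5 at row 3, column 1; remove 4 from row 3 of P and reverse-bump: 4 enters row 2 and ejects 3; 3 enters row 1 and ejects 2. So w(5) = 2. P is now [[1, 3, 7], [4]].
Step i=4: Q has 4 at row 1, column 3; remove that cell from P, ejecting 7. So w(4) = 7. P is now [[1, 3], [4]].
Step i=3: Q has 3 at row 2, column 1; remove 4 from row 2 of P and reverse-bump: 4 enters row 1 and ejects 3. So w(3) = 3. P is now [[1, 4]].
Step i=2: Q has 2 at row 1, column 2; remove that cell from P, ejecting 4. So w(2) = 4. P is now [[1]].
Step i=1: Q has 1 at row 1, column 1; remove that cell from P, ejecting 1. So w(1) = 1. P is now [].

So w = 1 4 3 7 2 8 6 5 9.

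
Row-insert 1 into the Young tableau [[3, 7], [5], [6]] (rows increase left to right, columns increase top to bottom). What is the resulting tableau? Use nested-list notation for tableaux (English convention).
In row 1, 1 replaces 3 (the leftmost entry greater than 1); 3 is bumped to row 2. In row 2, 3 replaces 5 (the leftmost entry greater than 3); 5 is bumped to row 3. In row 3, 5 replaces 6 (the leftmost entry greater than 5); 6 is bumped to row 4. 6 starts a new row 4. The new tableau is [[1, 7], [3], [5], [6]].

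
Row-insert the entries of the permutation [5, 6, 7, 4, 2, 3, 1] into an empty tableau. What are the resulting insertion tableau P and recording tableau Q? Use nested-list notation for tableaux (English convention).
Insert each entry of the permutation into P by Schensted row insertion, recording in Q the position of each new cell.

Insert 5: appended to row 1. P = [[5]], Q = [[1]].
Insert 6: appended to row 1. P = [[5, 6]], Q = [[1, 2]].
Insert 7: appended to row 1. P = [[5, 6, 7]], Q = [[1, 2, 3]].
Insert 4: 4 bumps 5 from row 1; 5 starts row 2. P = [[4, 6, 7], [5]], Q = [[1, 2, 3], [4]].
Insert 2: 2 bumps 4 from row 1; 4 bumps 5 from row 2; 5 starts row 3. P = [[2, 6, 7], [4], [5]], Q = [[1, 2, 3], [4], [5]].
Insert 3: 3 bumps 6 from row 1; 6 appends to row 2. P = [[2, 3, 7], [4, 6], [5]], Q = [[1, 2, 3], [4, 6], [5]].
Insert 1: 1 bumps 2 from row 1; 2 bumps 4 from row 2; 4 bumps 5 from row 3; 5 starts row 4. P = [[1, 3, 7], [2, 6], [4], [5]], Q = [[1, 2, 3], [4, 6], [5], [7]].

So P = [[1, 3, 7], [2, 6], [4], [5]], Q = [[1, 2, 3], [4, 6], [5], [7]].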